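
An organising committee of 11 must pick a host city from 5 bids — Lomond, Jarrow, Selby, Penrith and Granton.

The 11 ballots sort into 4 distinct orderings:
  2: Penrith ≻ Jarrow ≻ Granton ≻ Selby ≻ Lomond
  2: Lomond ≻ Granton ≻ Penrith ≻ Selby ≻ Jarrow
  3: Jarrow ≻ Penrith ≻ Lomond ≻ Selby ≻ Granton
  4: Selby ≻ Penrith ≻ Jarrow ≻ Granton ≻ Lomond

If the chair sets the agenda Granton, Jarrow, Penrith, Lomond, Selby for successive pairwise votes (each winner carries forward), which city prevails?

Penrith

Round 1: Granton vs Jarrow — 2–9, Jarrow advances.
Round 2: Jarrow vs Penrith — 3–8, Penrith advances.
Round 3: Penrith vs Lomond — 9–2, Penrith advances.
Round 4: Penrith vs Selby — 7–4, Penrith advances.
The agenda winner is Penrith.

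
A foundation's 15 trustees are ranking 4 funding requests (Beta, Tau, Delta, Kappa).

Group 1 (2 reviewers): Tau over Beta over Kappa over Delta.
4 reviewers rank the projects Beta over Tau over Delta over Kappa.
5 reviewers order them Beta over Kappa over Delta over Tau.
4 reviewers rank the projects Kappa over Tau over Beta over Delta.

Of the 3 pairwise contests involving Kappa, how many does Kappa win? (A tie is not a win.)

Kappa against each rival (15 reviewers):
Kappa vs Beta: Beta, 11–4.
Kappa vs Tau: Kappa, 9–6.
Kappa vs Delta: Kappa is ranked higher on 2+5+4 = 11 ballots, Delta on 4. Kappa wins 11–4.
Kappa beats Tau, Delta; loses to Beta — 2 pairwise wins.

2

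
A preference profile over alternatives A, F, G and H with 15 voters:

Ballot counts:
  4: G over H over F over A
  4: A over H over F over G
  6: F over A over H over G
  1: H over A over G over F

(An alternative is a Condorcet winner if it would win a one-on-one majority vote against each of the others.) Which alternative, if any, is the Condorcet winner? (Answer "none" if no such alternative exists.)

Check each pair by majority over 15 ballots:
A vs F: A preferred on 4+1 = 5 ballots; F wins 10–5.
A vs G: 4+6+1 = 11 for A, 4 for G — A by 11–4.
A vs H: 4+6 = 10 for A, 5 for H — A by 10–5.
F vs G: F is ranked higher on 4+6 = 10 ballots, G on 5. F wins 10–5.
F vs H: F is ranked higher on 6 ballots, H on 9. H wins 9–6.
G vs H: G is ranked higher on 4 ballots, H on 11. H wins 11–4.
Every alternative loses at least once (A loses to F; F loses to H; G loses to A; H loses to A). The majority relation contains the cycle A > H > F > A, so there is no Condorcet winner.

none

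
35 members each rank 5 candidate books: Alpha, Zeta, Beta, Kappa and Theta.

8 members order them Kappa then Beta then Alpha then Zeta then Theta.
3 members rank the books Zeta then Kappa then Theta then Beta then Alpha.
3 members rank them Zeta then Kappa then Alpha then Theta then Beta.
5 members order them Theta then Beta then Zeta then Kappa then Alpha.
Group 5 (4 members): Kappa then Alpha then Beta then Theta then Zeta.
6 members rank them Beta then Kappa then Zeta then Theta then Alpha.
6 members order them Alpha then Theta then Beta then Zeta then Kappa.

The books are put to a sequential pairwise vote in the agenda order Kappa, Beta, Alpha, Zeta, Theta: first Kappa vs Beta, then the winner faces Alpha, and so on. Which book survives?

Kappa

Round 1: Kappa vs Beta — 18–17, Kappa advances.
Round 2: Kappa vs Alpha — 29–6, Kappa advances.
Round 3: Kappa vs Zeta — 18–17, Kappa advances.
Round 4: Kappa vs Theta — 24–11, Kappa advances.
The agenda winner is Kappa.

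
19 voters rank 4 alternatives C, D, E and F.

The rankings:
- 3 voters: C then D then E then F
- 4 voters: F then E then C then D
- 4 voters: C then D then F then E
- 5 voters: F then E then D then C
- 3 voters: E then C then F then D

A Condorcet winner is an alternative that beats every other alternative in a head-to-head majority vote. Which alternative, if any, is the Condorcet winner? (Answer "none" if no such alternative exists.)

none

Head-to-head results (19 voters):
C vs D: C is ranked higher on 3+4+4+3 = 14 ballots, D on 5. C wins 14–5.
C–E: E 12–7.
C vs F: C is ranked higher on 3+4+3 = 10 ballots, F on 9. C wins 10–9.
D vs E: D preferred on 3+4 = 7 ballots; E wins 12–7.
D–F: F 12–7.
E vs F: E preferred on 3+3 = 6 ballots; F wins 13–6.
Each alternative drops at least one matchup (C loses to E; D loses to C; E loses to F; F loses to C); the cycle C → F → E → C rules out a Condorcet winner.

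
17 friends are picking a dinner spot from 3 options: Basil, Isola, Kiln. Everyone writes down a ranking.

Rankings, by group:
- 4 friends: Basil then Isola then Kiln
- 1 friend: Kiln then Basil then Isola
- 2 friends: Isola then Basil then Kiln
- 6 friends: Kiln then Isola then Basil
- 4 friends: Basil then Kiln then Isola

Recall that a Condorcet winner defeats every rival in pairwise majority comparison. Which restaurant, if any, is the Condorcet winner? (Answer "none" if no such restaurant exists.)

Basil

Check each pair by majority over 17 ballots:
Basil–Isola: Basil 9–8.
Basil vs Kiln: Basil wins 10–7.
Isola vs Kiln: Isola preferred on 4+2 = 6 ballots; Kiln wins 11–6.
Basil defeats every rival head-to-head and is the Condorcet winner.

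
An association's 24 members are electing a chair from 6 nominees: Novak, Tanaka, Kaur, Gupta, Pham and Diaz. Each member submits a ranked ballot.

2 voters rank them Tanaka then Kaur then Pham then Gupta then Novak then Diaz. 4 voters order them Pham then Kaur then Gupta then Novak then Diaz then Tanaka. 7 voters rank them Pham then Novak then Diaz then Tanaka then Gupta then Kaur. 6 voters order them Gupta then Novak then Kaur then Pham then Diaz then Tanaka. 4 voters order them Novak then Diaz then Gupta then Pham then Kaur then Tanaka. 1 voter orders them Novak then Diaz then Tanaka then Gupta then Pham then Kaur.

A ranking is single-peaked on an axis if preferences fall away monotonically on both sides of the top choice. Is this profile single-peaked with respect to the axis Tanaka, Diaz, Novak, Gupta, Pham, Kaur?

Axis positions: Tanaka=1, Diaz=2, Novak=3, Gupta=4, Pham=5, Kaur=6.
Faction 1: ranking walks positions 1-6-5-4-3-2; Kaur is ranked above Diaz even though Diaz lies between Kaur and the peak Tanaka on the axis — preferences dip and rise again. Not single-peaked.
Faction 2 (peak Pham at position 5): ranking walks positions 5-6-4-3-2-1, expanding outward from the peak — single-peaked.
Faction 3: ranking walks positions 5-3-2-1-4-6; Novak is ranked above Gupta even though Gupta lies between Novak and the peak Pham on the axis — preferences dip and rise again. Not single-peaked.
Faction 4: ranking walks positions 4-3-6-5-2-1; Kaur is ranked above Pham even though Pham lies between Kaur and the peak Gupta on the axis — preferences dip and rise again. Not single-peaked.
Faction 5 (peak Novak at position 3): ranking walks positions 3-2-4-5-6-1, expanding outward from the peak — single-peaked.
Faction 6 (peak Novak at position 3): ranking walks positions 3-2-1-4-5-6, expanding outward from the peak — single-peaked.
Faction 1 violates single-peakedness, so the profile is not single-peaked on this axis.

no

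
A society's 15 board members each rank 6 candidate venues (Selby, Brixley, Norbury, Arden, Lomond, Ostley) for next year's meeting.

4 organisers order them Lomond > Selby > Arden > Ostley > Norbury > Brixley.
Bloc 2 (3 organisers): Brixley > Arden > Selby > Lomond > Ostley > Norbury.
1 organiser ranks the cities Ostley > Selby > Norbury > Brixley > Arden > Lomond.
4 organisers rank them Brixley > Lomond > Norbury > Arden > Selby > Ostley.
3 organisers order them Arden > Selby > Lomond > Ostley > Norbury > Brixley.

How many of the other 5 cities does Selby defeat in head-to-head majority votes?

Selby against each rival (15 organisers):
Selby vs Brixley: Selby is ranked higher on 4+1+3 = 8 ballots, Brixley on 7. Selby wins 8–7.
Selby vs Norbury: Selby, 11–4.
Selby vs Arden: Selby preferred on 4+1 = 5 ballots; Arden wins 10–5.
Selby–Lomond: Lomond 8–7.
Selby vs Ostley: Selby preferred on 4+3+4+3 = 14 ballots; Selby wins 14–1.
Selby beats Brixley, Norbury, Ostley; loses to Arden, Lomond — 3 pairwise wins.

3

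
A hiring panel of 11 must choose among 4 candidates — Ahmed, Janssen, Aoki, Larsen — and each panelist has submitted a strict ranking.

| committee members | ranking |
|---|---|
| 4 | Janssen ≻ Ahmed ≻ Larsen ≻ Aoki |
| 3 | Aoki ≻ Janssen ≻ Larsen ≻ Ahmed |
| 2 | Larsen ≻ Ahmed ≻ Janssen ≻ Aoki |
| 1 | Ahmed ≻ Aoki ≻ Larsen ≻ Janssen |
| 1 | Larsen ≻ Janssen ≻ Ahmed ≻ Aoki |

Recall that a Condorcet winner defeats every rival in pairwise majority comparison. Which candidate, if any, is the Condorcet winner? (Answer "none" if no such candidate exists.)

Janssen

Head-to-head results (11 committee members):
Ahmed–Janssen: Janssen 8–3.
Ahmed vs Aoki: 4+2+1+1 = 8 for Ahmed, 3 for Aoki — Ahmed by 8–3.
Ahmed vs Larsen: Larsen wins 6–5.
Janssen vs Aoki: Janssen wins 7–4.
Janssen vs Larsen: Janssen preferred on 4+3 = 7 ballots; Janssen wins 7–4.
Aoki vs Larsen: Aoki preferred on 3+1 = 4 ballots; Larsen wins 7–4.
Janssen wins every pairwise contest, so Janssen is the Condorcet winner.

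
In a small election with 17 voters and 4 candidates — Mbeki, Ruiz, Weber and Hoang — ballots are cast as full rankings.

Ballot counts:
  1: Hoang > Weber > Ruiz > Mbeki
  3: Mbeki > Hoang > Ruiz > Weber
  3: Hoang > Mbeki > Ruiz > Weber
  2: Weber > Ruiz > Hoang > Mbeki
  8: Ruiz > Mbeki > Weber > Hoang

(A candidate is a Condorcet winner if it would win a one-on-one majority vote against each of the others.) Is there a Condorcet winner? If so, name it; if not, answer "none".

Pairwise majorities:
Mbeki vs Ruiz: Ruiz, 11–6.
Mbeki–Weber: Mbeki 14–3.
Mbeki vs Hoang: Mbeki wins 11–6.
Ruiz vs Weber: Ruiz, 14–3.
Ruiz vs Hoang: Ruiz wins 10–7.
Weber–Hoang: Weber 10–7.
Ruiz defeats every rival head-to-head and is the Condorcet winner.

Ruiz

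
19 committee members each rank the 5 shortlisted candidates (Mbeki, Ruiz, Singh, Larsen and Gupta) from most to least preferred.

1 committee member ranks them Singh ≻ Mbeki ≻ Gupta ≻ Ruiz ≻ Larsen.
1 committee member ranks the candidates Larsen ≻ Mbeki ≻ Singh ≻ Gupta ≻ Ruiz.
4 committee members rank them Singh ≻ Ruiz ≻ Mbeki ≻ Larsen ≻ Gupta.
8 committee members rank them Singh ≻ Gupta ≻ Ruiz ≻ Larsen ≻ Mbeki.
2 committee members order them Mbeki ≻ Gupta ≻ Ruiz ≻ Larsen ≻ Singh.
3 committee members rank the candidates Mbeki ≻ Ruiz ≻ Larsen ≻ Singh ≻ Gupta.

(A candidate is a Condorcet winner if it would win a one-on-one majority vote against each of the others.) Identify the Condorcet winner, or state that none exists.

Check each pair by majority over 19 ballots:
Mbeki vs Ruiz: Ruiz wins 12–7.
Mbeki vs Singh: Singh wins 13–6.
Mbeki vs Larsen: Mbeki, 10–9.
Mbeki vs Gupta: Mbeki wins 11–8.
Ruiz vs Singh: 5 to 14, Singh.
Ruiz vs Larsen: Ruiz wins 18–1.
Ruiz vs Gupta: Gupta, 12–7.
Singh vs Larsen: Singh is ranked higher on 1+4+8 = 13 ballots, Larsen on 6. Singh wins 13–6.
Singh vs Gupta: Singh is ranked higher on 1+1+4+8+3 = 17 ballots, Gupta on 2. Singh wins 17–2.
Larsen vs Gupta: 8 to 11, Gupta.
Singh defeats every rival head-to-head and is the Condorcet winner.

Singh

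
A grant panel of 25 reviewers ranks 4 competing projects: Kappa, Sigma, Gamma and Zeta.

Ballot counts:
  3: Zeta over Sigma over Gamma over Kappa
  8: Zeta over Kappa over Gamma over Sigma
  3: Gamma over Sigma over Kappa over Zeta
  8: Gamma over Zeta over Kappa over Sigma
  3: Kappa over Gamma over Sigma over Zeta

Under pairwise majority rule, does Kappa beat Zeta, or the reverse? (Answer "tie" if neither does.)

Zeta

Ballots ranking Kappa above Zeta: 3 + 3 = 6.
Ballots ranking Zeta above Kappa: 25 − 6 = 19.
Zeta wins the head-to-head 19–6.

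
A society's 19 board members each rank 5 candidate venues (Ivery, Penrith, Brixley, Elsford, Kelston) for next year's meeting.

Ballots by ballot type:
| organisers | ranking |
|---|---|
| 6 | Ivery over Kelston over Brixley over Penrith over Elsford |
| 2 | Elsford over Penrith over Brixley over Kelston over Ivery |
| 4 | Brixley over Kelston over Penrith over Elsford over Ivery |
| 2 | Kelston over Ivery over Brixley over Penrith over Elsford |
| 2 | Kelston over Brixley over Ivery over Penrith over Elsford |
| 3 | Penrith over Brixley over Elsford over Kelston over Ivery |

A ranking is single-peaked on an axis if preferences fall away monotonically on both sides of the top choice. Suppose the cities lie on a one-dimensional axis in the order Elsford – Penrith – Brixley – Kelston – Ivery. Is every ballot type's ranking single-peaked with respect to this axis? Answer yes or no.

Axis positions: Elsford=1, Penrith=2, Brixley=3, Kelston=4, Ivery=5.
Ballot type 1 (peak Ivery at position 5): ranking walks positions 5-4-3-2-1, expanding outward from the peak — single-peaked.
Ballot type 2 (peak Elsford at position 1): ranking walks positions 1-2-3-4-5, expanding outward from the peak — single-peaked.
Ballot type 3 (peak Brixley at position 3): ranking walks positions 3-4-2-1-5, expanding outward from the peak — single-peaked.
Ballot type 4 (peak Kelston at position 4): ranking walks positions 4-5-3-2-1, expanding outward from the peak — single-peaked.
Ballot type 5 (peak Kelston at position 4): ranking walks positions 4-3-5-2-1, expanding outward from the peak — single-peaked.
Ballot type 6 (peak Penrith at position 2): ranking walks positions 2-3-1-4-5, expanding outward from the peak — single-peaked.
Every ranking is single-peaked on this axis.

yes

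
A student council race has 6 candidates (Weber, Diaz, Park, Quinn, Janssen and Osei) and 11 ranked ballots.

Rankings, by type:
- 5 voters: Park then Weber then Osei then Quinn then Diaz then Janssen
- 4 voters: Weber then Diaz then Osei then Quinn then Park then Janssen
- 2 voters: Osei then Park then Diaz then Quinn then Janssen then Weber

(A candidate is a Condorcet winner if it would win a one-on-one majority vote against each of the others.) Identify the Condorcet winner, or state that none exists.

Check each pair by majority over 11 ballots:
Weber vs Diaz: 5+4 = 9 for Weber, 2 for Diaz — Weber by 9–2.
Weber vs Park: Weber is ranked higher on 4 ballots, Park on 7. Park wins 7–4.
Weber vs Quinn: 9 to 2, Weber.
Weber vs Janssen: 5+4 = 9 for Weber, 2 for Janssen — Weber by 9–2.
Weber vs Osei: 5+4 = 9 for Weber, 2 for Osei — Weber by 9–2.
Diaz vs Park: 4 for Diaz, 7 for Park — Park by 7–4.
Diaz vs Quinn: Diaz preferred on 4+2 = 6 ballots; Diaz wins 6–5.
Diaz vs Janssen: 11 to 0, Diaz.
Diaz vs Osei: Diaz preferred on 4 ballots; Osei wins 7–4.
Park vs Quinn: Park is ranked higher on 5+2 = 7 ballots, Quinn on 4. Park wins 7–4.
Park vs Janssen: Park is ranked higher on 5+4+2 = 11 ballots, Janssen on 0. Park wins 11–0.
Park vs Osei: Park preferred on 5 ballots; Osei wins 6–5.
Quinn vs Janssen: Quinn is ranked higher on 5+4+2 = 11 ballots, Janssen on 0. Quinn wins 11–0.
Quinn vs Osei: 0 to 11, Osei.
Janssen vs Osei: 0 for Janssen, 11 for Osei — Osei by 11–0.
Each candidate drops at least one matchup (Weber loses to Park; Diaz loses to Weber; Park loses to Osei; Quinn loses to Weber; Janssen loses to Weber; Osei loses to Weber); the cycle Weber beats Osei beats Park beats Weber rules out a Condorcet winner.

none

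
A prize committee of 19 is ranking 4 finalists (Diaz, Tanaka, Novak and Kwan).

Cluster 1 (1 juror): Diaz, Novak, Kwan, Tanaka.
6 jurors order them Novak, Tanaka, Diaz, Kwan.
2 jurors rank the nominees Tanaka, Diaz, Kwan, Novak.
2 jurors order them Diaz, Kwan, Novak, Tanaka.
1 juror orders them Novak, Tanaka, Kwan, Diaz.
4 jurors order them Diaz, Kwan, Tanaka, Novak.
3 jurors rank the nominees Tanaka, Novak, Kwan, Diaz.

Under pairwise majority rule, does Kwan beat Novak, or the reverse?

Novak

Ballots ranking Kwan above Novak: 2 + 2 + 4 = 8.
Ballots ranking Novak above Kwan: 19 − 8 = 11.
Novak wins the head-to-head 11–8.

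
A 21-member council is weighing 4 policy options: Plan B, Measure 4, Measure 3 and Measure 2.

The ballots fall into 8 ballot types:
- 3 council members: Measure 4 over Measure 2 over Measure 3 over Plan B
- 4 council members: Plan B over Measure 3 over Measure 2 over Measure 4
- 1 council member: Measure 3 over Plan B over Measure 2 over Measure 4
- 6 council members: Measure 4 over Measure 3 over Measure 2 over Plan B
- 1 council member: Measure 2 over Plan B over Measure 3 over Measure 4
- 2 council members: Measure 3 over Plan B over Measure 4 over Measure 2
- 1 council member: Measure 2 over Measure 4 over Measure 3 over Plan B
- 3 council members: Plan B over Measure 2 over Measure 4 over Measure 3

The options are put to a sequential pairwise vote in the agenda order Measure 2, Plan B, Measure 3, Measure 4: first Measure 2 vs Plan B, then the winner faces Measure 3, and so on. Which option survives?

Measure 4

Round 1: Measure 2 vs Plan B — 11–10, Measure 2 advances.
Round 2: Measure 2 vs Measure 3 — 8–13, Measure 3 advances.
Round 3: Measure 3 vs Measure 4 — 8–13, Measure 4 advances.
The agenda winner is Measure 4.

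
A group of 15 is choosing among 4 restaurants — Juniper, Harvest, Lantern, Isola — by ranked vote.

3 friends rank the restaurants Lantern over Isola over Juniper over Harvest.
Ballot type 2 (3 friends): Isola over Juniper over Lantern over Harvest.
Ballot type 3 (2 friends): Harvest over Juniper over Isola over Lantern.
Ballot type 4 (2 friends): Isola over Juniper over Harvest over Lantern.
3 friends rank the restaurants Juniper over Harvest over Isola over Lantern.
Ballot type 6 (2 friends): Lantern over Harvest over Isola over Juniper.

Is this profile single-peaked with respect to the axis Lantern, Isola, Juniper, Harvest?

no

Axis positions: Lantern=1, Isola=2, Juniper=3, Harvest=4.
Ballot type 1 (peak Lantern at position 1): ranking walks positions 1-2-3-4, expanding outward from the peak — single-peaked.
Ballot type 2 (peak Isola at position 2): ranking walks positions 2-3-1-4, expanding outward from the peak — single-peaked.
Ballot type 3 (peak Harvest at position 4): ranking walks positions 4-3-2-1, expanding outward from the peak — single-peaked.
Ballot type 4 (peak Isola at position 2): ranking walks positions 2-3-4-1, expanding outward from the peak — single-peaked.
Ballot type 5 (peak Juniper at position 3): ranking walks positions 3-4-2-1, expanding outward from the peak — single-peaked.
Ballot type 6: ranking walks positions 1-4-2-3; Harvest is ranked above Isola even though Isola lies between Harvest and the peak Lantern on the axis — preferences dip and rise again. Not single-peaked.
Ballot type 6 violates single-peakedness, so the profile is not single-peaked on this axis.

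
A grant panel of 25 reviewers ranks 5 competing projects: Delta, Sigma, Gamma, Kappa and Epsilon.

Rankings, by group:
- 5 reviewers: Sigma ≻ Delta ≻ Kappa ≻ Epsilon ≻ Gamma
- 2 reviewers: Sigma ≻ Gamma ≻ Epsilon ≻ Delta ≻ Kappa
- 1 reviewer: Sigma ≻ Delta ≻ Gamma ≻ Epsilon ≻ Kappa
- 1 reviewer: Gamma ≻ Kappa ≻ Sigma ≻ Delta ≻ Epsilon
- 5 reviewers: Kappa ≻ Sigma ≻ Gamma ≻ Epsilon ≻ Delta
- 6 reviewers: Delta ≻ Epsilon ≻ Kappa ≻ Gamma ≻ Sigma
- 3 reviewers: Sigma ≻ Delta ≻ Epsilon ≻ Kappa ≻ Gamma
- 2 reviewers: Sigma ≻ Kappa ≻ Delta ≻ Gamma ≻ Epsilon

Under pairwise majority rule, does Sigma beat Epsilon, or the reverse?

Sigma

Ballots ranking Sigma above Epsilon: 5 + 2 + 1 + 1 + 5 + 3 + 2 = 19.
Ballots ranking Epsilon above Sigma: 25 − 19 = 6.
Sigma wins the head-to-head 19–6.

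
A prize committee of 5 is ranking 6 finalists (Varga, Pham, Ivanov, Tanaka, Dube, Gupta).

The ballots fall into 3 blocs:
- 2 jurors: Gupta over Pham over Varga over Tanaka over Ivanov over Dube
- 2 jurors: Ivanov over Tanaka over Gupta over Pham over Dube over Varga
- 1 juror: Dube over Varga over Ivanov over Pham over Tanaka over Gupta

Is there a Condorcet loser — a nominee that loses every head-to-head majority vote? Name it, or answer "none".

Pairwise majorities:
Varga vs Pham: Varga preferred on 1 ballot; Pham wins 4–1.
Varga vs Ivanov: Varga wins 3–2.
Varga vs Tanaka: Varga is ranked higher on 2+1 = 3 ballots, Tanaka on 2. Varga wins 3–2.
Varga vs Dube: 2 for Varga, 3 for Dube — Dube by 3–2.
Varga vs Gupta: Gupta wins 4–1.
Pham vs Ivanov: 2 for Pham, 3 for Ivanov — Ivanov by 3–2.
Pham vs Tanaka: Pham wins 3–2.
Pham vs Dube: 2+2 = 4 for Pham, 1 for Dube — Pham by 4–1.
Pham vs Gupta: Gupta wins 4–1.
Ivanov vs Tanaka: Ivanov preferred on 2+1 = 3 ballots; Ivanov wins 3–2.
Ivanov vs Dube: Ivanov, 4–1.
Ivanov vs Gupta: Ivanov is ranked higher on 2+1 = 3 ballots, Gupta on 2. Ivanov wins 3–2.
Tanaka vs Dube: 4 to 1, Tanaka.
Tanaka vs Gupta: Tanaka wins 3–2.
Dube vs Gupta: Dube preferred on 1 ballot; Gupta wins 4–1.
Each nominee has at least one pairwise win (Varga beats Ivanov; Pham beats Varga; Ivanov beats Pham; Tanaka beats Dube; Dube beats Varga; Gupta beats Varga) — no Condorcet loser.

none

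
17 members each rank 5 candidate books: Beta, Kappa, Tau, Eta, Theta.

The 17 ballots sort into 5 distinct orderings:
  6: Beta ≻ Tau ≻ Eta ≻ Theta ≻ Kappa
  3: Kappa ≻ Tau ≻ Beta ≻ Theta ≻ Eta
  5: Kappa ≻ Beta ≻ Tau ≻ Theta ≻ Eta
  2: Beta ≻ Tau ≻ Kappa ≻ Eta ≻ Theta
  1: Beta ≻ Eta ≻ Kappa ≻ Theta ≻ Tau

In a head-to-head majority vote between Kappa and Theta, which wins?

Ballots ranking Kappa above Theta: 3 + 5 + 2 + 1 = 11.
Ballots ranking Theta above Kappa: 17 − 11 = 6.
Kappa wins the head-to-head 11–6.

Kappa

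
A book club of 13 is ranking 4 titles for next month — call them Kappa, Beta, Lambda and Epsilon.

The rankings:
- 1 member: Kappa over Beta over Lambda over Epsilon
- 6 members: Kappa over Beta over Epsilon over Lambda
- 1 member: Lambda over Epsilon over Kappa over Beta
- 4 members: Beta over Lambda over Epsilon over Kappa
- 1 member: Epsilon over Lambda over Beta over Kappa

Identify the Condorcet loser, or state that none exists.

Lambda

Pairwise majorities:
Kappa vs Beta: Kappa, 8–5.
Kappa–Lambda: Kappa 7–6.
Kappa vs Epsilon: Kappa is ranked higher on 1+6 = 7 ballots, Epsilon on 6. Kappa wins 7–6.
Beta vs Lambda: 1+6+4 = 11 for Beta, 2 for Lambda — Beta by 11–2.
Beta vs Epsilon: Beta preferred on 1+6+4 = 11 ballots; Beta wins 11–2.
Lambda–Epsilon: Epsilon 7–6.
Only Lambda has no wins; Lambda is the Condorcet loser.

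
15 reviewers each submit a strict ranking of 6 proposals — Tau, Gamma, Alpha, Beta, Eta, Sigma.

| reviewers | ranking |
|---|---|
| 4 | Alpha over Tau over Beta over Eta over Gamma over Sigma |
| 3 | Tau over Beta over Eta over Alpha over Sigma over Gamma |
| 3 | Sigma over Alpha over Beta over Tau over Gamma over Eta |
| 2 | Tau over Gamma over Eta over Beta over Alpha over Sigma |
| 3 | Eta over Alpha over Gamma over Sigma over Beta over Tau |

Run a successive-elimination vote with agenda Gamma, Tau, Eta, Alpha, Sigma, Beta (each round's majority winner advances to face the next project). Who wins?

Alpha

Round 1: Gamma vs Tau — 3–12, Tau advances.
Round 2: Tau vs Eta — 12–3, Tau advances.
Round 3: Tau vs Alpha — 5–10, Alpha advances.
Round 4: Alpha vs Sigma — 12–3, Alpha advances.
Round 5: Alpha vs Beta — 10–5, Alpha advances.
Alpha survives the agenda.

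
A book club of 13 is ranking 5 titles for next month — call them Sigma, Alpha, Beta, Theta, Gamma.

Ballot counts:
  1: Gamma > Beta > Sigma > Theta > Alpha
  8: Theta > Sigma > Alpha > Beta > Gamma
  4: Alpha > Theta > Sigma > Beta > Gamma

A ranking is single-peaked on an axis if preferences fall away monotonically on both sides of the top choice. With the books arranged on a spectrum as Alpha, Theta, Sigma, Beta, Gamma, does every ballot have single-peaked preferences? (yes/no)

Axis positions: Alpha=1, Theta=2, Sigma=3, Beta=4, Gamma=5.
Ballot type 1 (peak Gamma at position 5): ranking walks positions 5-4-3-2-1, expanding outward from the peak — single-peaked.
Ballot type 2 (peak Theta at position 2): ranking walks positions 2-3-1-4-5, expanding outward from the peak — single-peaked.
Ballot type 3 (peak Alpha at position 1): ranking walks positions 1-2-3-4-5, expanding outward from the peak — single-peaked.
Every ranking is single-peaked on this axis.

yes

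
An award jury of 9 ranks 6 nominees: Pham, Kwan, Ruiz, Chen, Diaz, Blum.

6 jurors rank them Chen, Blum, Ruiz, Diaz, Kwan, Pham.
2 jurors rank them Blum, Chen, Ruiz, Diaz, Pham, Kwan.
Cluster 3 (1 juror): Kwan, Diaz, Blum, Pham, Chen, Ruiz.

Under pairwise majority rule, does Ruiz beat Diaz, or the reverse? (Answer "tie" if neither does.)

Ballots ranking Ruiz above Diaz: 6 + 2 = 8.
Ballots ranking Diaz above Ruiz: 9 − 8 = 1.
Ruiz wins the head-to-head 8–1.

Ruiz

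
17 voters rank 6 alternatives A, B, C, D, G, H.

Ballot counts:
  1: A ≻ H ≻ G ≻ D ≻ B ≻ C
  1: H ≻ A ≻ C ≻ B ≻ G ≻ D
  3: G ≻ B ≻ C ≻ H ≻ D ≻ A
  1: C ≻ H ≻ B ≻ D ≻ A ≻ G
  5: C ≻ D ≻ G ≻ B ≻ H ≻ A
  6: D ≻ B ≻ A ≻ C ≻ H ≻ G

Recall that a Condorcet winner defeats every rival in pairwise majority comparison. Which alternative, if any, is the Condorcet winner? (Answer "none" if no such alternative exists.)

Pairwise majorities:
A vs B: 1+1 = 2 for A, 15 for B — B by 15–2.
A vs C: C, 9–8.
A vs D: A is ranked higher on 1+1 = 2 ballots, D on 15. D wins 15–2.
A vs G: 9 to 8, A.
A vs H: 1+6 = 7 for A, 10 for H — H by 10–7.
B vs C: B preferred on 1+3+6 = 10 ballots; B wins 10–7.
B vs D: 5 to 12, D.
B vs G: G, 9–8.
B vs H: B, 14–3.
C–D: C 10–7.
C vs G: C, 13–4.
C vs H: 15 to 2, C.
D vs G: D, 12–5.
D–H: D 11–6.
G vs H: 8 to 9, H.
Every alternative loses at least once (A loses to B; B loses to D; C loses to B; D loses to C; G loses to A; H loses to B). The majority relation contains the cycle A → G → B → A, so there is no Condorcet winner.

none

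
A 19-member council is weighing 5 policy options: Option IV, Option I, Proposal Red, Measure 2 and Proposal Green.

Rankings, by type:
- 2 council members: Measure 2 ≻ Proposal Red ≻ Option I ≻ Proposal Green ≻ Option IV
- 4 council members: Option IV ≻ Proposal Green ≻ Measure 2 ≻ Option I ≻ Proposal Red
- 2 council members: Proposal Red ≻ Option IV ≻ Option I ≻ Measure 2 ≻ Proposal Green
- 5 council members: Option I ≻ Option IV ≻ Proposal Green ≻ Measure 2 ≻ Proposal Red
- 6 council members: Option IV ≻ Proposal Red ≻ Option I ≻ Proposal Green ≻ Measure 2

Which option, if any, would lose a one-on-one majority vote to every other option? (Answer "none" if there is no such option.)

none

Pairwise majorities:
Option IV vs Option I: Option IV, 12–7.
Option IV vs Proposal Red: 15 to 4, Option IV.
Option IV vs Measure 2: 17 to 2, Option IV.
Option IV vs Proposal Green: Option IV, 17–2.
Option I–Proposal Red: Proposal Red 10–9.
Option I vs Measure 2: Option I is ranked higher on 2+5+6 = 13 ballots, Measure 2 on 6. Option I wins 13–6.
Option I–Proposal Green: Option I 15–4.
Proposal Red vs Measure 2: Measure 2 wins 11–8.
Proposal Red vs Proposal Green: Proposal Red is ranked higher on 2+2+6 = 10 ballots, Proposal Green on 9. Proposal Red wins 10–9.
Measure 2 vs Proposal Green: 2+2 = 4 for Measure 2, 15 for Proposal Green — Proposal Green by 15–4.
No option is winless: Option IV beats Option I; Option I beats Measure 2; Proposal Red beats Option I; Measure 2 beats Proposal Red; Proposal Green beats Measure 2. There is no Condorcet loser.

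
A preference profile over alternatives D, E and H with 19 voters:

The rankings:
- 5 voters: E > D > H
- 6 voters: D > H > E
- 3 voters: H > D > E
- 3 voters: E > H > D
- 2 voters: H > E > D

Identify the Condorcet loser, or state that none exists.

none

Pairwise majorities:
D vs E: D is ranked higher on 6+3 = 9 ballots, E on 10. E wins 10–9.
D vs H: D is ranked higher on 5+6 = 11 ballots, H on 8. D wins 11–8.
E vs H: E is ranked higher on 5+3 = 8 ballots, H on 11. H wins 11–8.
No alternative is winless: D beats H; E beats D; H beats E. There is no Condorcet loser.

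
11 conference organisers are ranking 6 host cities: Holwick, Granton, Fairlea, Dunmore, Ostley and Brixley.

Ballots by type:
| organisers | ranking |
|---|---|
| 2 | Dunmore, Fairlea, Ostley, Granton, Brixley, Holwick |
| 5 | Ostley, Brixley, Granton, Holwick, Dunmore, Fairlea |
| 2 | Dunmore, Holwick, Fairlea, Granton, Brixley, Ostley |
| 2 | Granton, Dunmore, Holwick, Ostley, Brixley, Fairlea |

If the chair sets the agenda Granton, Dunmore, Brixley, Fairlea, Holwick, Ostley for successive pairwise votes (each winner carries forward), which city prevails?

Ostley

Round 1: Granton vs Dunmore — 7–4, Granton advances.
Round 2: Granton vs Brixley — 6–5, Granton advances.
Round 3: Granton vs Fairlea — 7–4, Granton advances.
Round 4: Granton vs Holwick — 9–2, Granton advances.
Round 5: Granton vs Ostley — 4–7, Ostley advances.
The agenda winner is Ostley.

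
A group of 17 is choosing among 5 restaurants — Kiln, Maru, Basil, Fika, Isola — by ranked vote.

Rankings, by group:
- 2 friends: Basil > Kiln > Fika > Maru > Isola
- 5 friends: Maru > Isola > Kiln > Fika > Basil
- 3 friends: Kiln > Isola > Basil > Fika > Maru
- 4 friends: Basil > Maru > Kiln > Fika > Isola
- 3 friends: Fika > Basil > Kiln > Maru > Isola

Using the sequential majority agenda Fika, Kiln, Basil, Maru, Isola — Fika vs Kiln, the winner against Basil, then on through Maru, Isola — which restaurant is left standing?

Round 1: Fika vs Kiln — 3–14, Kiln advances.
Round 2: Kiln vs Basil — 8–9, Basil advances.
Round 3: Basil vs Maru — 12–5, Basil advances.
Round 4: Basil vs Isola — 9–8, Basil advances.
Basil survives the agenda.

Basil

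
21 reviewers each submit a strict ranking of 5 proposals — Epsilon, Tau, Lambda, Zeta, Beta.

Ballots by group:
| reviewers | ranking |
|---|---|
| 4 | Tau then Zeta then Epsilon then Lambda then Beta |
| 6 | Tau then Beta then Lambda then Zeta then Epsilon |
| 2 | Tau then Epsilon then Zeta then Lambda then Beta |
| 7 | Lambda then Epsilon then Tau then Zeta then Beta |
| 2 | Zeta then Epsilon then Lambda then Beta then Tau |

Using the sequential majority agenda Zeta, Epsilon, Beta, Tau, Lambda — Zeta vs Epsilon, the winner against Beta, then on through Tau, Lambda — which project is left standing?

Round 1: Zeta vs Epsilon — 12–9, Zeta advances.
Round 2: Zeta vs Beta — 15–6, Zeta advances.
Round 3: Zeta vs Tau — 2–19, Tau advances.
Round 4: Tau vs Lambda — 12–9, Tau advances.
The agenda winner is Tau.

Tau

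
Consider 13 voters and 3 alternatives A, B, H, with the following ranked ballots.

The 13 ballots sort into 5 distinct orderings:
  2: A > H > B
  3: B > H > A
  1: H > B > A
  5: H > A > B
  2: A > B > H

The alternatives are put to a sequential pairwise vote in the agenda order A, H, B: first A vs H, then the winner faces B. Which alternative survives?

Round 1: A vs H — 4–9, H advances.
Round 2: H vs B — 8–5, H advances.
The agenda winner is H.

H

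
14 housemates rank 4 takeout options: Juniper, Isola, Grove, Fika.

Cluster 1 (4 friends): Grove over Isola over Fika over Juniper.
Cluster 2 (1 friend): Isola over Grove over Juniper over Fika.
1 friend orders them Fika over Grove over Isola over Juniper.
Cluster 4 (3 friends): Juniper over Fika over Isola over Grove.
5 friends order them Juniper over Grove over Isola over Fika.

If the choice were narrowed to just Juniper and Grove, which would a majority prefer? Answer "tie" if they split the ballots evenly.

Ballots ranking Juniper above Grove: 3 + 5 = 8.
Ballots ranking Grove above Juniper: 14 − 8 = 6.
Juniper wins the head-to-head 8–6.

Juniper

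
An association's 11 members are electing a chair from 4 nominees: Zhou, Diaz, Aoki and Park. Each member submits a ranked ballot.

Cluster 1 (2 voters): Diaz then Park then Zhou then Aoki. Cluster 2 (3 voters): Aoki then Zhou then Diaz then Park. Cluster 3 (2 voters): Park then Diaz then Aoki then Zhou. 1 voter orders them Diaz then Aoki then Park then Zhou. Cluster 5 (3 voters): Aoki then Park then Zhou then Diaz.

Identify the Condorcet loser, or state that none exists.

Head-to-head results (11 voters):
Zhou vs Diaz: Zhou wins 6–5.
Zhou vs Aoki: Zhou is ranked higher on 2 ballots, Aoki on 9. Aoki wins 9–2.
Zhou vs Park: Park, 8–3.
Diaz vs Aoki: 5 to 6, Aoki.
Diaz vs Park: Diaz wins 6–5.
Aoki vs Park: 3+1+3 = 7 for Aoki, 4 for Park — Aoki by 7–4.
No candidate is winless: Zhou beats Diaz; Diaz beats Park; Aoki beats Zhou; Park beats Zhou. There is no Condorcet loser.

none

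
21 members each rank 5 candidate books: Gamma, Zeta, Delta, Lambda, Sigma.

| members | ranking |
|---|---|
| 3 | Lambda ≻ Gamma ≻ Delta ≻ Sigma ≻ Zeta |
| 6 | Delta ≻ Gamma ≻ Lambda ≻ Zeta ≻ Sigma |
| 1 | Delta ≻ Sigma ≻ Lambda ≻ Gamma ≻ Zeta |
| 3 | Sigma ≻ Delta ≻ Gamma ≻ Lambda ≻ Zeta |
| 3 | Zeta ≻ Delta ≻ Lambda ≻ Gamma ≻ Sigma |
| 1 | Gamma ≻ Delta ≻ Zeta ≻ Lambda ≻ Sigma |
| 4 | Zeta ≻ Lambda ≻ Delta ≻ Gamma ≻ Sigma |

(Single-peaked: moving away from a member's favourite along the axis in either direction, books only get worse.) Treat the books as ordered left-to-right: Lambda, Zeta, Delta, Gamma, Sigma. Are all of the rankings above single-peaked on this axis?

no

Axis positions: Lambda=1, Zeta=2, Delta=3, Gamma=4, Sigma=5.
Ballot type 1: ranking walks positions 1-4-3-5-2; Gamma is ranked above Zeta even though Zeta lies between Gamma and the peak Lambda on the axis — preferences dip and rise again. Not single-peaked.
Ballot type 2: ranking walks positions 3-4-1-2-5; Lambda is ranked above Zeta even though Zeta lies between Lambda and the peak Delta on the axis — preferences dip and rise again. Not single-peaked.
Ballot type 3: ranking walks positions 3-5-1-4-2; Sigma is ranked above Gamma even though Gamma lies between Sigma and the peak Delta on the axis — preferences dip and rise again. Not single-peaked.
Ballot type 4: ranking walks positions 5-3-4-1-2; Delta is ranked above Gamma even though Gamma lies between Delta and the peak Sigma on the axis — preferences dip and rise again. Not single-peaked.
Ballot type 5 (peak Zeta at position 2): ranking walks positions 2-3-1-4-5, expanding outward from the peak — single-peaked.
Ballot type 6 (peak Gamma at position 4): ranking walks positions 4-3-2-1-5, expanding outward from the peak — single-peaked.
Ballot type 7 (peak Zeta at position 2): ranking walks positions 2-1-3-4-5, expanding outward from the peak — single-peaked.
Ballot type 1 violates single-peakedness, so the profile is not single-peaked on this axis.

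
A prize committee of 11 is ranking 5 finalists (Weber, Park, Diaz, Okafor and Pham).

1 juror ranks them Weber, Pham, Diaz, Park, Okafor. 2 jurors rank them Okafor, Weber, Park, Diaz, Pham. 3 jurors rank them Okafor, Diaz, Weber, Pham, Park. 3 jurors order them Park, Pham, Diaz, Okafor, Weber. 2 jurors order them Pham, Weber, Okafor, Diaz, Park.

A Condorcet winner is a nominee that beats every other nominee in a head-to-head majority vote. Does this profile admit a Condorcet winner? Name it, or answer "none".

Pairwise majorities:
Weber vs Park: Weber preferred on 1+2+3+2 = 8 ballots; Weber wins 8–3.
Weber vs Diaz: Weber preferred on 1+2+2 = 5 ballots; Diaz wins 6–5.
Weber vs Okafor: Okafor wins 8–3.
Weber–Pham: Weber 6–5.
Park vs Diaz: 2+3 = 5 for Park, 6 for Diaz — Diaz by 6–5.
Park–Okafor: Okafor 7–4.
Park vs Pham: 2+3 = 5 for Park, 6 for Pham — Pham by 6–5.
Diaz vs Okafor: 4 to 7, Okafor.
Diaz vs Pham: Diaz is ranked higher on 2+3 = 5 ballots, Pham on 6. Pham wins 6–5.
Okafor vs Pham: Okafor is ranked higher on 2+3 = 5 ballots, Pham on 6. Pham wins 6–5.
Each nominee drops at least one matchup (Weber loses to Diaz; Park loses to Weber; Diaz loses to Okafor; Okafor loses to Pham; Pham loses to Weber); the cycle Weber > Pham > Diaz > Weber rules out a Condorcet winner.

none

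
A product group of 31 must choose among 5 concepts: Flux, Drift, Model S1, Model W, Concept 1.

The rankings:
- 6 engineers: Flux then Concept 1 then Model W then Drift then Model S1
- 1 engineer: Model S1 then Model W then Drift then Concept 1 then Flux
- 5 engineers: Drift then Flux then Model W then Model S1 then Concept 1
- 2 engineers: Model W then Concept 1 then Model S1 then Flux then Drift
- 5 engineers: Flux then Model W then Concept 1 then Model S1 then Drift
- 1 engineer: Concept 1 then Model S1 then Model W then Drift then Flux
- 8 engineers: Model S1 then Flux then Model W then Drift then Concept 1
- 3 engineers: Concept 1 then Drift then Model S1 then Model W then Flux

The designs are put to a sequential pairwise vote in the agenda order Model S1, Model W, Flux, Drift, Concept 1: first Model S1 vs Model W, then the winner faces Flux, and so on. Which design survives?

Round 1: Model S1 vs Model W — 13–18, Model W advances.
Round 2: Model W vs Flux — 7–24, Flux advances.
Round 3: Flux vs Drift — 21–10, Flux advances.
Round 4: Flux vs Concept 1 — 24–7, Flux advances.
The agenda winner is Flux.

Flux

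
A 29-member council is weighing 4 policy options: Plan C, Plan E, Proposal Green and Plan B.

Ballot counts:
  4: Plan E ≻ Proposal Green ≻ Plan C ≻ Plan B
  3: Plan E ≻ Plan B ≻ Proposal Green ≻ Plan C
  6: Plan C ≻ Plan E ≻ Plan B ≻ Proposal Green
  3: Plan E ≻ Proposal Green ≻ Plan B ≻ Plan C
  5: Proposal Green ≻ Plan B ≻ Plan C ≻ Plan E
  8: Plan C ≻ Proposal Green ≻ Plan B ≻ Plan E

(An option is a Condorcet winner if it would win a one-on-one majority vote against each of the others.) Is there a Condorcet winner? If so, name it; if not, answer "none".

none

Head-to-head results (29 council members):
Plan C vs Plan E: 19 to 10, Plan C.
Plan C vs Proposal Green: 14 to 15, Proposal Green.
Plan C vs Plan B: 4+6+8 = 18 for Plan C, 11 for Plan B — Plan C by 18–11.
Plan E vs Proposal Green: Plan E preferred on 4+3+6+3 = 16 ballots; Plan E wins 16–13.
Plan E vs Plan B: 4+3+6+3 = 16 for Plan E, 13 for Plan B — Plan E by 16–13.
Proposal Green vs Plan B: Proposal Green is ranked higher on 4+3+5+8 = 20 ballots, Plan B on 9. Proposal Green wins 20–9.
Each option drops at least one matchup (Plan C loses to Proposal Green; Plan E loses to Plan C; Proposal Green loses to Plan E; Plan B loses to Plan C); the cycle Plan C beats Plan E beats Proposal Green beats Plan C rules out a Condorcet winner.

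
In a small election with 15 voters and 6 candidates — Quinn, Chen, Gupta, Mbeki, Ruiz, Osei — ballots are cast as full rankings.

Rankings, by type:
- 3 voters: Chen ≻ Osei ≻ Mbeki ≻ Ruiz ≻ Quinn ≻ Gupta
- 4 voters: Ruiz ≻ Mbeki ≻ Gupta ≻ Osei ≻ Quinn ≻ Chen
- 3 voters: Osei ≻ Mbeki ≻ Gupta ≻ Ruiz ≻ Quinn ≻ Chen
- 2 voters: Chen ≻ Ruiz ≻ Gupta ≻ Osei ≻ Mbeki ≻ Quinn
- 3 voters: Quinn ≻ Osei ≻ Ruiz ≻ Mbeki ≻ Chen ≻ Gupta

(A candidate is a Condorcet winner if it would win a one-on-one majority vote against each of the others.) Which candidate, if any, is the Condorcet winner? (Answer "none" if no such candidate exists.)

Pairwise majorities:
Quinn vs Chen: Quinn is ranked higher on 4+3+3 = 10 ballots, Chen on 5. Quinn wins 10–5.
Quinn vs Gupta: Gupta wins 9–6.
Quinn vs Mbeki: 3 to 12, Mbeki.
Quinn vs Ruiz: 3 for Quinn, 12 for Ruiz — Ruiz by 12–3.
Quinn–Osei: Osei 12–3.
Chen–Gupta: Chen 8–7.
Chen vs Mbeki: Mbeki, 10–5.
Chen–Ruiz: Ruiz 10–5.
Chen–Osei: Osei 10–5.
Gupta vs Mbeki: Gupta is ranked higher on 2 ballots, Mbeki on 13. Mbeki wins 13–2.
Gupta vs Ruiz: Ruiz, 12–3.
Gupta vs Osei: Gupta preferred on 4+2 = 6 ballots; Osei wins 9–6.
Mbeki vs Ruiz: Ruiz wins 9–6.
Mbeki vs Osei: 4 for Mbeki, 11 for Osei — Osei by 11–4.
Ruiz vs Osei: Ruiz preferred on 4+2 = 6 ballots; Osei wins 9–6.
Only Osei has no losses; Osei is the Condorcet winner.

Osei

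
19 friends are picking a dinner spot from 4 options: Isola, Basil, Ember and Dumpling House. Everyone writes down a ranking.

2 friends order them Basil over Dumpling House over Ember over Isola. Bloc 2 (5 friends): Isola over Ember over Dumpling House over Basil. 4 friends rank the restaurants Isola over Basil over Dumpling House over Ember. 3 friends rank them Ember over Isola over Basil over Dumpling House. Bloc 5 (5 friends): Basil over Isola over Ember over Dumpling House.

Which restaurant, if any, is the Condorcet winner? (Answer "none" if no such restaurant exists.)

Isola

Head-to-head results (19 friends):
Isola vs Basil: 5+4+3 = 12 for Isola, 7 for Basil — Isola by 12–7.
Isola vs Ember: Isola is ranked higher on 5+4+5 = 14 ballots, Ember on 5. Isola wins 14–5.
Isola vs Dumpling House: 5+4+3+5 = 17 for Isola, 2 for Dumpling House — Isola by 17–2.
Basil vs Ember: 11 to 8, Basil.
Basil vs Dumpling House: 2+4+3+5 = 14 for Basil, 5 for Dumpling House — Basil by 14–5.
Ember vs Dumpling House: Ember preferred on 5+3+5 = 13 ballots; Ember wins 13–6.
Isola wins every pairwise contest, so Isola is the Condorcet winner.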